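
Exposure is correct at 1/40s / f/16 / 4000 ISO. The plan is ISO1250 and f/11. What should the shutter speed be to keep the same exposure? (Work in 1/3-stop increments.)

ISO: 4000 → 3200 → 2500 → 2000 → 1600 → 1250 — 1 2/3 stops dropped (darker).
Aperture: f/16 → f/14 → f/13 → f/11 — 1 stop wider (brighter).
Net change so far: 2/3 stop darker. Offset with the shutter speed: 1/40 → 1/30 → 1/25.

1/25s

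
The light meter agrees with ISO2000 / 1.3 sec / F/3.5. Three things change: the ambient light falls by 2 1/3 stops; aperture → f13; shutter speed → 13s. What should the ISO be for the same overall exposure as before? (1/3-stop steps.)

Scene light: 2 1/3 stops darker.
Aperture: f/3.5 → f/4 → f/4.5 → f/5 → f/5.6 → f/6.3 → f/7.1 → f/8 → f/9 → f/10 → f/11 → f/13 — 3 2/3 stops stopped down (darker).
Shutter speed: 1.3 → 1.6 → 2 → 2.5 → 3.2 → 4 → 5 → 6 → 8 → 10 → 13 — 3 1/3 stops slower (brighter).
Net so far: 2 2/3 stops darker. ISO: 2000 → 2500 → 3200 → 4000 → 5000 → 6400 → 8000 → 10000 → 12800.

ISO 12800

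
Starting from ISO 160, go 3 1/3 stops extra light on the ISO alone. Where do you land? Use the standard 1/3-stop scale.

ISO: 160 → 200 → 250 → 320 → 400 → 500 → 640 → 800 → 1000 → 1250 → 1600 — 3 1/3 stops raised (brighter).

ISO 1600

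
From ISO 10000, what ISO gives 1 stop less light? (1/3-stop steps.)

ISO: 10000 → 8000 → 6400 → 5000 — 1 stop lower (darker).

ISO 5000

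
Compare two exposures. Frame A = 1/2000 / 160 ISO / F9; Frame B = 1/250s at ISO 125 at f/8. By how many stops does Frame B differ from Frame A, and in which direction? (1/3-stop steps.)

Aperture: f/9 → f/8 — 1/3 stop wider (brighter).
Shutter speed: 1/2000 → 1/1600 → 1/1250 → 1/1000 → 1/800 → 1/640 → 1/500 → 1/400 → 1/320 → 1/250 — 3 stops slower (brighter).
ISO: 160 → 125 — 1/3 stop dropped (darker).
Net: +1/3 +3 −1/3 = +3 stops.

3 stops brighter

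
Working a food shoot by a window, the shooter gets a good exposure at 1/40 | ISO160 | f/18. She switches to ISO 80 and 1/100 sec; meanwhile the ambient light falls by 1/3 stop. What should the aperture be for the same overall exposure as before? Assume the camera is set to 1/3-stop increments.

f/7.1

Scene light: 1/3 stop darker.
ISO: 160 → 125 → 100 → 80 — 1 stop dropped (darker).
Shutter speed: 1/40 → 1/50 → 1/60 → 1/80 → 1/100 — 1 1/3 stops shorter (darker).
Net so far: 2 2/3 stops darker. Aperture: f/18 → f/16 → f/14 → f/13 → f/11 → f/10 → f/9 → f/8 → f/7.1.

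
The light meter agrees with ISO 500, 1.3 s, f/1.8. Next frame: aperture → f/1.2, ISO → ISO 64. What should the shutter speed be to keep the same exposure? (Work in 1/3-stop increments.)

Aperture: f/1.8 → f/1.6 → f/1.4 → f/1.2 — 1 stop wider (brighter).
ISO: 500 → 400 → 320 → 250 → 200 → 160 → 125 → 100 → 80 → 64 — 3 stops dropped (darker).
Net change so far: 2 stops darker. Offset with the shutter speed: 1.3 → 1.6 → 2 → 2.5 → 3.2 → 4 → 5.

5 s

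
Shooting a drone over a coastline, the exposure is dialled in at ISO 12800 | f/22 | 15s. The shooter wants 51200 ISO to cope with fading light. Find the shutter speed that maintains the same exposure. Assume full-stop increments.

4 s

ISO: 12800 → 25600 → 51200 — 2 stops raised (brighter).
Need 2 stops darker from the shutter speed: 15 → 8 → 4.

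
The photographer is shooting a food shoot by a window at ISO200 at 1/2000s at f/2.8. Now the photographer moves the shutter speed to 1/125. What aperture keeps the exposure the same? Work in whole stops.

Shutter speed: 1/2000 → 1/1000 → 1/500 → 1/250 → 1/125 — 4 stops slower (brighter).
Need 4 stops darker from the aperture: f/2.8 → f/4 → f/5.6 → f/8 → f/11.

f/11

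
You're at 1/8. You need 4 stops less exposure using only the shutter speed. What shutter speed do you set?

1/125s

Shutter speed: 1/8 → 1/15 → 1/30 → 1/60 → 1/125 — 4 stops shorter (darker).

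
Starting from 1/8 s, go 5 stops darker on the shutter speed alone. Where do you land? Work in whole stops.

Shutter speed: 1/8 → 1/15 → 1/30 → 1/60 → 1/125 → 1/250 — 5 stops faster (darker).

1/250s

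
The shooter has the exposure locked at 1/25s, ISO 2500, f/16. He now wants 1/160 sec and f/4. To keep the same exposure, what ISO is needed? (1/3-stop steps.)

Shutter speed: 1/25 → 1/30 → 1/40 → 1/50 → 1/60 → 1/80 → 1/100 → 1/125 → 1/160 — 2 2/3 stops shorter (darker).
Aperture: f/16 → f/14 → f/13 → f/11 → f/10 → f/9 → f/8 → f/7.1 → f/6.3 → f/5.6 → f/5 → f/4.5 → f/4 — 4 stops opened up (brighter).
Net change so far: 1 1/3 stops brighter. Offset with the ISO: 2500 → 2000 → 1600 → 1250 → 1000.

ISO 1000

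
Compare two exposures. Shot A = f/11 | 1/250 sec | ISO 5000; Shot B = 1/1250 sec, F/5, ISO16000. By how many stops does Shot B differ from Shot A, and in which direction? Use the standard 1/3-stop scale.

Aperture: f/11 → f/10 → f/9 → f/8 → f/7.1 → f/6.3 → f/5.6 → f/5 — 2 1/3 stops larger aperture (brighter).
Shutter speed: 1/250 → 1/320 → 1/400 → 1/500 → 1/640 → 1/800 → 1/1000 → 1/1250 — 2 1/3 stops shorter (darker).
ISO: 5000 → 6400 → 8000 → 10000 → 12800 → 16000 — 1 2/3 stops raised (brighter).
Net: +2 1/3 −2 1/3 +1 2/3 = +1 2/3 stops.

1 2/3 stops brighter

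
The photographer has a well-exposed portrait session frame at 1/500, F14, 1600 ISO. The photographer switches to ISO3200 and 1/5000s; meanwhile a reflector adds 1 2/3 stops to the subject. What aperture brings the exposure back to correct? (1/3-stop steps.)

Scene light: 1 2/3 stops brighter.
ISO: 1600 → 2000 → 2500 → 3200 — 1 stop higher (brighter).
Shutter speed: 1/500 → 1/640 → 1/800 → 1/1000 → 1/1250 → 1/1600 → 1/2000 → 1/2500 → 1/3200 → 1/4000 → 1/5000 — 3 1/3 stops shorter (darker).
Net so far: 2/3 stop darker. Aperture: f/14 → f/13 → f/11.

f/11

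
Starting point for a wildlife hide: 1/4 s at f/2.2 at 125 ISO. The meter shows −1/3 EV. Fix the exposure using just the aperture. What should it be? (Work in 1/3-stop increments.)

Underexposed by 1/3 stop → need 1/3 stop brighter.
Aperture: f/2.2 → f/2.

f/2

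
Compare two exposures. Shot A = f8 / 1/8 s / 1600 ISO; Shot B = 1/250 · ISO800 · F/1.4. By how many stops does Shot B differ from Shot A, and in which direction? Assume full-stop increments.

Aperture: f/8 → f/5.6 → f/4 → f/2.8 → f/2 → f/1.4 — 5 stops opened up (brighter).
Shutter speed: 1/8 → 1/15 → 1/30 → 1/60 → 1/125 → 1/250 — 5 stops faster (darker).
ISO: 1600 → 800 — 1 stop lower (darker).
Net: +5 −5 −1 = −1 stop.

1 stop darker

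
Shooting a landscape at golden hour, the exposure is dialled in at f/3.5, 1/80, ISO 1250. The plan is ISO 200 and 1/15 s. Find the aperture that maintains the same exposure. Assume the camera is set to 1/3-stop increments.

f/3.2

ISO: 1250 → 1000 → 800 → 640 → 500 → 400 → 320 → 250 → 200 — 2 2/3 stops lower (darker).
Shutter speed: 1/80 → 1/60 → 1/50 → 1/40 → 1/30 → 1/25 → 1/20 → 1/15 — 2 1/3 stops longer (brighter).
Net change so far: 1/3 stop darker. Offset with the aperture: f/3.5 → f/3.2.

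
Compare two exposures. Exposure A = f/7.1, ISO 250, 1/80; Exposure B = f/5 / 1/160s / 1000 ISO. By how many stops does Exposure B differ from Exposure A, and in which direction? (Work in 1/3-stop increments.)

Aperture: f/7.1 → f/6.3 → f/5.6 → f/5 — 1 stop opened up (brighter).
Shutter speed: 1/80 → 1/100 → 1/125 → 1/160 — 1 stop faster (darker).
ISO: 250 → 320 → 400 → 500 → 640 → 800 → 1000 — 2 stops higher (brighter).
Net: +1 −1 +2 = +2 stops.

2 stops brighter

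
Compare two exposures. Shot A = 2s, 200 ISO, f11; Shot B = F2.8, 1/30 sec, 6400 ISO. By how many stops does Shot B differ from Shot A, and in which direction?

Aperture: f/11 → f/8 → f/5.6 → f/4 → f/2.8 — 4 stops opened up (brighter).
Shutter speed: 2 → 1 → 1/2 → 1/4 → 1/8 → 1/15 → 1/30 — 6 stops shorter (darker).
ISO: 200 → 400 → 800 → 1600 → 3200 → 6400 — 5 stops higher (brighter).
Net: +4 −6 +5 = +3 stops.

3 stops brighter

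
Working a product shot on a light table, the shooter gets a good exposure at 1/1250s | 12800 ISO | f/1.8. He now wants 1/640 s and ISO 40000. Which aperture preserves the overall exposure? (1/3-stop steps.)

f/4.5

Shutter speed: 1/1250 → 1/1000 → 1/800 → 1/640 — 1 stop longer (brighter).
ISO: 12800 → 16000 → 20000 → 25600 → 32000 → 40000 — 1 2/3 stops higher (brighter).
Net change so far: 2 2/3 stops brighter. Offset with the aperture: f/1.8 → f/2 → f/2.2 → f/2.5 → f/2.8 → f/3.2 → f/3.5 → f/4 → f/4.5.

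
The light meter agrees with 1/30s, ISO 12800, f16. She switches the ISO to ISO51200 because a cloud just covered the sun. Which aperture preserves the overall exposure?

ISO: 12800 → 25600 → 51200 — 2 stops raised (brighter).
Need 2 stops darker from the aperture: f/16 → f/22 → f/32.

f/32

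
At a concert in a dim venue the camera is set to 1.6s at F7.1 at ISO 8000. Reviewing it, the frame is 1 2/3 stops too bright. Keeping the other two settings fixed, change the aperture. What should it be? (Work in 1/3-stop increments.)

f/13

Overexposed by 1 2/3 stops → need 1 2/3 stops darker.
Aperture: f/7.1 → f/8 → f/9 → f/10 → f/11 → f/13.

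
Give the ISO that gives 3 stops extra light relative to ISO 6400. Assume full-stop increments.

ISO 51200

ISO: 6400 → 12800 → 25600 → 51200 — 3 stops higher (brighter).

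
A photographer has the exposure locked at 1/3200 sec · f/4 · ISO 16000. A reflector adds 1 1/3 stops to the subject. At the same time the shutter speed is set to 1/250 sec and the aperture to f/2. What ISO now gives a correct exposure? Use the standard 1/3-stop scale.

Scene light: 1 1/3 stops brighter.
Shutter speed: 1/3200 → 1/2500 → 1/2000 → 1/1600 → 1/1250 → 1/1000 → 1/800 → 1/640 → 1/500 → 1/400 → 1/320 → 1/250 — 3 2/3 stops longer (brighter).
Aperture: f/4 → f/3.5 → f/3.2 → f/2.8 → f/2.5 → f/2.2 → f/2 — 2 stops opened up (brighter).
Net so far: 7 stops brighter. ISO: 16000 → 12800 → 10000 → 8000 → 6400 → 5000 → 4000 → 3200 → 2500 → 2000 → 1600 → 1250 → 1000 → 800 → 640 → 500 → 400 → 320 → 250 → 200 → 160 → 125.

ISO 125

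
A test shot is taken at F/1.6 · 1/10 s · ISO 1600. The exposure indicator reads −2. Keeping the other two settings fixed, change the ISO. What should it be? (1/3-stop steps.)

ISO 6400

Underexposed by 2 stops → need 2 stops brighter.
ISO: 1600 → 2000 → 2500 → 3200 → 4000 → 5000 → 6400.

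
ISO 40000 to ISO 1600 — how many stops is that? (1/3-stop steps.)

40000 → 32000 → 25600 → 20000 → 16000 → 12800 → 10000 → 8000 → 6400 → 5000 → 4000 → 3200 → 2500 → 2000 → 1600 — count the steps: 14 third-stops = 4 2/3 stops.

4 2/3 stops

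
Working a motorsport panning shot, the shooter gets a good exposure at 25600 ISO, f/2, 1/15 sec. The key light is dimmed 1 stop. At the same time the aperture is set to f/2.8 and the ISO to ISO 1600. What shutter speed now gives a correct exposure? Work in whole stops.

Scene light: 1 stop darker.
Aperture: f/2 → f/2.8 — 1 stop stopped down (darker).
ISO: 25600 → 12800 → 6400 → 3200 → 1600 — 4 stops lower (darker).
Net so far: 6 stops darker. Shutter speed: 1/15 → 1/8 → 1/4 → 1/2 → 1 → 2 → 4.

4 s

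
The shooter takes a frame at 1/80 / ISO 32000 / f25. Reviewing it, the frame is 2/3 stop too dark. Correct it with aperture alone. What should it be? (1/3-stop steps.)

f/20

Underexposed by 2/3 stop → need 2/3 stop brighter.
Aperture: f/25 → f/22 → f/20.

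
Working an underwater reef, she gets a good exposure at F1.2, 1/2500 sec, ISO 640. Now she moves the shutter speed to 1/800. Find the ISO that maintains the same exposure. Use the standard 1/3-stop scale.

ISO 200

Shutter speed: 1/2500 → 1/2000 → 1/1600 → 1/1250 → 1/1000 → 1/800 — 1 2/3 stops longer (brighter).
Need 1 2/3 stops darker from the ISO: 640 → 500 → 400 → 320 → 250 → 200.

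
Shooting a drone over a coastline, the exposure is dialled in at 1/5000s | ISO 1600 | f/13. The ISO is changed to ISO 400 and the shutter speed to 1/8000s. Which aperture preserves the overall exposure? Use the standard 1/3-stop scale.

f/5

ISO: 1600 → 1250 → 1000 → 800 → 640 → 500 → 400 — 2 stops dropped (darker).
Shutter speed: 1/5000 → 1/6400 → 1/8000 — 2/3 stop faster (darker).
Net change so far: 2 2/3 stops darker. Offset with the aperture: f/13 → f/11 → f/10 → f/9 → f/8 → f/7.1 → f/6.3 → f/5.6 → f/5.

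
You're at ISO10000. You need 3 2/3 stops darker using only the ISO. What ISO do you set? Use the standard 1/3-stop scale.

ISO: 10000 → 8000 → 6400 → 5000 → 4000 → 3200 → 2500 → 2000 → 1600 → 1250 → 1000 → 800 — 3 2/3 stops dropped (darker).

ISO 800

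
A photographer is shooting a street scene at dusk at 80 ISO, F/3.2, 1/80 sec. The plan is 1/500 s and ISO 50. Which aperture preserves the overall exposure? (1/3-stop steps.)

Shutter speed: 1/80 → 1/100 → 1/125 → 1/160 → 1/200 → 1/250 → 1/320 → 1/400 → 1/500 — 2 2/3 stops faster (darker).
ISO: 80 → 64 → 50 — 2/3 stop lower (darker).
Net change so far: 3 1/3 stops darker. Offset with the aperture: f/3.2 → f/2.8 → f/2.5 → f/2.2 → f/2 → f/1.8 → f/1.6 → f/1.4 → f/1.2 → f/1.1 → f/1.0.

f/1.0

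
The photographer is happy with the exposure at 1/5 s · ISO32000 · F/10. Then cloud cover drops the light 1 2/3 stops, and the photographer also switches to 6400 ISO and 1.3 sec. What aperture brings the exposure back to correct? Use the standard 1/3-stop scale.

Scene light: 1 2/3 stops darker.
ISO: 32000 → 25600 → 20000 → 16000 → 12800 → 10000 → 8000 → 6400 — 2 1/3 stops dropped (darker).
Shutter speed: 1/5 → 1/4 → 0.3 → 0.4 → 0.5 → 0.6 → 0.8 → 1 → 1.3 — 2 2/3 stops longer (brighter).
Net so far: 1 1/3 stops darker. Aperture: f/10 → f/9 → f/8 → f/7.1 → f/6.3.

f/6.3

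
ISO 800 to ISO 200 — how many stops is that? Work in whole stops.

2 stops

800 → 400 → 200 — count the steps: 2 stops.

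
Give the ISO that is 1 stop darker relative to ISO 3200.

ISO 1600

ISO: 3200 → 1600 — 1 stop dropped (darker).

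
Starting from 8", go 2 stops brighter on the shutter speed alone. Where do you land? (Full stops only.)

30 s

Shutter speed: 8 → 15 → 30 — 2 stops slower (brighter).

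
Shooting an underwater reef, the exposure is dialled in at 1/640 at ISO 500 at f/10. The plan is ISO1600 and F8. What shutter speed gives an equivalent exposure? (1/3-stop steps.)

ISO: 500 → 640 → 800 → 1000 → 1250 → 1600 — 1 2/3 stops higher (brighter).
Aperture: f/10 → f/9 → f/8 — 2/3 stop larger aperture (brighter).
Net change so far: 2 1/3 stops brighter. Offset with the shutter speed: 1/640 → 1/800 → 1/1000 → 1/1250 → 1/1600 → 1/2000 → 1/2500 → 1/3200.

1/3200s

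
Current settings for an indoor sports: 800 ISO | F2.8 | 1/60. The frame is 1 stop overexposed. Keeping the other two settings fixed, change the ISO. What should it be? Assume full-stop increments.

ISO 400

Overexposed by 1 stop → need 1 stop darker.
ISO: 800 → 400.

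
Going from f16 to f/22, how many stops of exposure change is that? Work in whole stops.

1 stop

f/16 → f/22 — count the steps: 1 stop.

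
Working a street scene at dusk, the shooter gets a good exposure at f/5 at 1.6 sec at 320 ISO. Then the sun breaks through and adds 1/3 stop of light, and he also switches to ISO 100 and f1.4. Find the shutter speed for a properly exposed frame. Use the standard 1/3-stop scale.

0.3 s

Scene light: 1/3 stop brighter.
ISO: 320 → 250 → 200 → 160 → 125 → 100 — 1 2/3 stops lower (darker).
Aperture: f/5 → f/4.5 → f/4 → f/3.5 → f/3.2 → f/2.8 → f/2.5 → f/2.2 → f/2 → f/1.8 → f/1.6 → f/1.4 — 3 2/3 stops wider (brighter).
Net so far: 2 1/3 stops brighter. Shutter speed: 1.6 → 1.3 → 1 → 0.8 → 0.6 → 0.5 → 0.4 → 0.3.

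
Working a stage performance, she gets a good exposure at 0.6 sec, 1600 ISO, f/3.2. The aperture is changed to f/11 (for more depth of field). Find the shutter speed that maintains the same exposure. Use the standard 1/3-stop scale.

Aperture: f/3.2 → f/3.5 → f/4 → f/4.5 → f/5 → f/5.6 → f/6.3 → f/7.1 → f/8 → f/9 → f/10 → f/11 — 3 2/3 stops narrower (darker).
Need 3 2/3 stops brighter from the shutter speed: 0.6 → 0.8 → 1 → 1.3 → 1.6 → 2 → 2.5 → 3.2 → 4 → 5 → 6 → 8.

8 s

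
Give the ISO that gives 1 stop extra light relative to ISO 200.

ISO 400

ISO: 200 → 400 — 1 stop raised (brighter).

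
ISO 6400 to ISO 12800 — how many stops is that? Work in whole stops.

6400 → 12800 — count the steps: 1 stop.

1 stop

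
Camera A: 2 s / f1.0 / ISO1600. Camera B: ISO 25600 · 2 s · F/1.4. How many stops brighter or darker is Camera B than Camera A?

Aperture: f/1.0 → f/1.4 — 1 stop narrower (darker).
Shutter speed: unchanged.
ISO: 1600 → 3200 → 6400 → 12800 → 25600 — 4 stops raised (brighter).
Net: −1 +4 = +3 stops.

3 stops brighter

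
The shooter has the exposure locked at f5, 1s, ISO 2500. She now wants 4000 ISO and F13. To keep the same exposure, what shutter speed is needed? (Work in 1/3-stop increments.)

ISO: 2500 → 3200 → 4000 — 2/3 stop higher (brighter).
Aperture: f/5 → f/5.6 → f/6.3 → f/7.1 → f/8 → f/9 → f/10 → f/11 → f/13 — 2 2/3 stops stopped down (darker).
Net change so far: 2 stops darker. Offset with the shutter speed: 1 → 1.3 → 1.6 → 2 → 2.5 → 3.2 → 4.

4 s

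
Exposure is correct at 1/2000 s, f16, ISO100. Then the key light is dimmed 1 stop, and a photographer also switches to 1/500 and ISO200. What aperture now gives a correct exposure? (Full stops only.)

f/32

Scene light: 1 stop darker.
Shutter speed: 1/2000 → 1/1000 → 1/500 — 2 stops slower (brighter).
ISO: 100 → 200 — 1 stop higher (brighter).
Net so far: 2 stops brighter. Aperture: f/16 → f/22 → f/32.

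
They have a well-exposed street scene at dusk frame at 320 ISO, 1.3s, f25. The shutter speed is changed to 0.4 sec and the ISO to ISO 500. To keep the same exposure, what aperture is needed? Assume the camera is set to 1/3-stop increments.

Shutter speed: 1.3 → 1 → 0.8 → 0.6 → 0.5 → 0.4 — 1 2/3 stops faster (darker).
ISO: 320 → 400 → 500 — 2/3 stop raised (brighter).
Net change so far: 1 stop darker. Offset with the aperture: f/25 → f/22 → f/20 → f/18.

f/18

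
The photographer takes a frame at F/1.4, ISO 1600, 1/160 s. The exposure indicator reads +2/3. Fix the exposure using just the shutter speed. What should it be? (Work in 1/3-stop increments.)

1/250s

Overexposed by 2/3 stop → need 2/3 stop darker.
Shutter speed: 1/160 → 1/200 → 1/250.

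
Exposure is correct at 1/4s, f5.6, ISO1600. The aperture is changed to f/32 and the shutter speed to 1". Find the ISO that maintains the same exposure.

Aperture: f/5.6 → f/8 → f/11 → f/16 → f/22 → f/32 — 5 stops narrower (darker).
Shutter speed: 1/4 → 1/2 → 1 — 2 stops longer (brighter).
Net change so far: 3 stops darker. Offset with the ISO: 1600 → 3200 → 6400 → 12800.

ISO 12800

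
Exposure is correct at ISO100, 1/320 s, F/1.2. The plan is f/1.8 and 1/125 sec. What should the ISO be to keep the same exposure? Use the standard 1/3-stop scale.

ISO 80

Aperture: f/1.2 → f/1.4 → f/1.6 → f/1.8 — 1 stop stopped down (darker).
Shutter speed: 1/320 → 1/250 → 1/200 → 1/160 → 1/125 — 1 1/3 stops longer (brighter).
Net change so far: 1/3 stop brighter. Offset with the ISO: 100 → 80.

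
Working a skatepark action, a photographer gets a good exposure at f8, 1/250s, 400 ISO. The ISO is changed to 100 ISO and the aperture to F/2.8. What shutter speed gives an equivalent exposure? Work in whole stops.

1/500s

ISO: 400 → 200 → 100 — 2 stops lower (darker).
Aperture: f/8 → f/5.6 → f/4 → f/2.8 — 3 stops wider (brighter).
Net change so far: 1 stop brighter. Offset with the shutter speed: 1/250 → 1/500.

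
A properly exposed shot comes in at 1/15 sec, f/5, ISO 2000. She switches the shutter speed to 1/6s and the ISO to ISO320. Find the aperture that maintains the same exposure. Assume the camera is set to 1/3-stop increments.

Shutter speed: 1/15 → 1/13 → 1/10 → 1/8 → 1/6 — 1 1/3 stops slower (brighter).
ISO: 2000 → 1600 → 1250 → 1000 → 800 → 640 → 500 → 400 → 320 — 2 2/3 stops dropped (darker).
Net change so far: 1 1/3 stops darker. Offset with the aperture: f/5 → f/4.5 → f/4 → f/3.5 → f/3.2.

f/3.2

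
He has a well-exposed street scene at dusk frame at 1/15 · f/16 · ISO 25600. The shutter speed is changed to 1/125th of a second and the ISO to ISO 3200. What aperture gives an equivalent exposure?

f/2

Shutter speed: 1/15 → 1/30 → 1/60 → 1/125 — 3 stops shorter (darker).
ISO: 25600 → 12800 → 6400 → 3200 — 3 stops lower (darker).
Net change so far: 6 stops darker. Offset with the aperture: f/16 → f/11 → f/8 → f/5.6 → f/4 → f/2.8 → f/2.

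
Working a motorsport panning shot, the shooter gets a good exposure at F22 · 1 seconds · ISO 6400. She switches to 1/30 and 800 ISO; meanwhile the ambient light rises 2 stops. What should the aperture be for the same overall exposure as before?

f/2.8

Scene light: 2 stops brighter.
Shutter speed: 1 → 1/2 → 1/4 → 1/8 → 1/15 → 1/30 — 5 stops shorter (darker).
ISO: 6400 → 3200 → 1600 → 800 — 3 stops lower (darker).
Net so far: 6 stops darker. Aperture: f/22 → f/16 → f/11 → f/8 → f/5.6 → f/4 → f/2.8.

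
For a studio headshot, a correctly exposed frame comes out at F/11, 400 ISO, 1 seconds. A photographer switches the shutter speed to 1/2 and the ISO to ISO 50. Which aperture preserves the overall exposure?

Shutter speed: 1 → 1/2 — 1 stop shorter (darker).
ISO: 400 → 200 → 100 → 50 — 3 stops dropped (darker).
Net change so far: 4 stops darker. Offset with the aperture: f/11 → f/8 → f/5.6 → f/4 → f/2.8.

f/2.8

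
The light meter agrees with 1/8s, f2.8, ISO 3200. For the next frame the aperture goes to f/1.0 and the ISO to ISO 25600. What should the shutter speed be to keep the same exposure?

Aperture: f/2.8 → f/2 → f/1.4 → f/1.0 — 3 stops opened up (brighter).
ISO: 3200 → 6400 → 12800 → 25600 — 3 stops higher (brighter).
Net change so far: 6 stops brighter. Offset with the shutter speed: 1/8 → 1/15 → 1/30 → 1/60 → 1/125 → 1/250 → 1/500.

1/500s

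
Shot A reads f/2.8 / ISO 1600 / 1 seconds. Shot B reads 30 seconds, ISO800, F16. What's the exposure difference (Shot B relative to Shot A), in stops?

Aperture: f/2.8 → f/4 → f/5.6 → f/8 → f/11 → f/16 — 5 stops smaller aperture (darker).
Shutter speed: 1 → 2 → 4 → 8 → 15 → 30 — 5 stops slower (brighter).
ISO: 1600 → 800 — 1 stop dropped (darker).
Net: −5 +5 −1 = −1 stop.

1 stop darker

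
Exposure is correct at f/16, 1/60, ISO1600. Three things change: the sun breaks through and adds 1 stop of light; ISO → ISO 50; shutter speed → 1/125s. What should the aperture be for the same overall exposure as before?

f/2.8

Scene light: 1 stop brighter.
ISO: 1600 → 800 → 400 → 200 → 100 → 50 — 5 stops dropped (darker).
Shutter speed: 1/60 → 1/125 — 1 stop shorter (darker).
Net so far: 5 stops darker. Aperture: f/16 → f/11 → f/8 → f/5.6 → f/4 → f/2.8.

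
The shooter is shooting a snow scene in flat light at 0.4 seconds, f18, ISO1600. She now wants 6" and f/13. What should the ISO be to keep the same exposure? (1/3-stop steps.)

ISO 50

Shutter speed: 0.4 → 0.5 → 0.6 → 0.8 → 1 → 1.3 → 1.6 → 2 → 2.5 → 3.2 → 4 → 5 → 6 — 4 stops slower (brighter).
Aperture: f/18 → f/16 → f/14 → f/13 — 1 stop wider (brighter).
Net change so far: 5 stops brighter. Offset with the ISO: 1600 → 1250 → 1000 → 800 → 640 → 500 → 400 → 320 → 250 → 200 → 160 → 125 → 100 → 80 → 64 → 50.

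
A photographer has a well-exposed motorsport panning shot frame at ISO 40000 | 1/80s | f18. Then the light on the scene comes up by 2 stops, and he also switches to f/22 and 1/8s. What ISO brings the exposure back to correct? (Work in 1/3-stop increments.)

ISO 1600

Scene light: 2 stops brighter.
Aperture: f/18 → f/20 → f/22 — 2/3 stop stopped down (darker).
Shutter speed: 1/80 → 1/60 → 1/50 → 1/40 → 1/30 → 1/25 → 1/20 → 1/15 → 1/13 → 1/10 → 1/8 — 3 1/3 stops longer (brighter).
Net so far: 4 2/3 stops brighter. ISO: 40000 → 32000 → 25600 → 20000 → 16000 → 12800 → 10000 → 8000 → 6400 → 5000 → 4000 → 3200 → 2500 → 2000 → 1600.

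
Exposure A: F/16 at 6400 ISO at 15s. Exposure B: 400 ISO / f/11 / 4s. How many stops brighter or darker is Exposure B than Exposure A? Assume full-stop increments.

5 stops darker

Aperture: f/16 → f/11 — 1 stop opened up (brighter).
Shutter speed: 15 → 8 → 4 — 2 stops faster (darker).
ISO: 6400 → 3200 → 1600 → 800 → 400 — 4 stops dropped (darker).
Net: +1 −2 −4 = −5 stops.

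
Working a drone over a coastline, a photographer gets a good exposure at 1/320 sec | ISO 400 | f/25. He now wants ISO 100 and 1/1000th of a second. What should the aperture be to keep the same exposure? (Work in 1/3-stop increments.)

f/7.1

ISO: 400 → 320 → 250 → 200 → 160 → 125 → 100 — 2 stops lower (darker).
Shutter speed: 1/320 → 1/400 → 1/500 → 1/640 → 1/800 → 1/1000 — 1 2/3 stops faster (darker).
Net change so far: 3 2/3 stops darker. Offset with the aperture: f/25 → f/22 → f/20 → f/18 → f/16 → f/14 → f/13 → f/11 → f/10 → f/9 → f/8 → f/7.1.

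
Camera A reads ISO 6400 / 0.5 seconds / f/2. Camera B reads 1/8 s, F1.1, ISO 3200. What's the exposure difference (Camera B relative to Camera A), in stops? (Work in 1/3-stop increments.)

Aperture: f/2 → f/1.8 → f/1.6 → f/1.4 → f/1.2 → f/1.1 — 1 2/3 stops larger aperture (brighter).
Shutter speed: 0.5 → 0.4 → 0.3 → 1/4 → 1/5 → 1/6 → 1/8 — 2 stops faster (darker).
ISO: 6400 → 5000 → 4000 → 3200 — 1 stop lower (darker).
Net: +1 2/3 −2 −1 = −1 1/3 stops.

1 1/3 stops darker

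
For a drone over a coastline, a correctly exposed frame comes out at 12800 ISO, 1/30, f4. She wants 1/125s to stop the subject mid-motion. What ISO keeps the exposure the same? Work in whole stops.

ISO 51200

Shutter speed: 1/30 → 1/60 → 1/125 — 2 stops shorter (darker).
Need 2 stops brighter from the ISO: 12800 → 25600 → 51200.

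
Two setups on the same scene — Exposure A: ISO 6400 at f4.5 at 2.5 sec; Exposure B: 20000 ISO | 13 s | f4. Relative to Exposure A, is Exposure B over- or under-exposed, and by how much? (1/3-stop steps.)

4 1/3 stops brighter

Aperture: f/4.5 → f/4 — 1/3 stop opened up (brighter).
Shutter speed: 2.5 → 3.2 → 4 → 5 → 6 → 8 → 10 → 13 — 2 1/3 stops slower (brighter).
ISO: 6400 → 8000 → 10000 → 12800 → 16000 → 20000 — 1 2/3 stops higher (brighter).
Net: +1/3 +2 1/3 +1 2/3 = +4 1/3 stops.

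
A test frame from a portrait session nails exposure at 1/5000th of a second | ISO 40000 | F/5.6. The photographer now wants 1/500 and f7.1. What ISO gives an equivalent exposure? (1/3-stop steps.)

ISO 6400

Shutter speed: 1/5000 → 1/4000 → 1/3200 → 1/2500 → 1/2000 → 1/1600 → 1/1250 → 1/1000 → 1/800 → 1/640 → 1/500 — 3 1/3 stops longer (brighter).
Aperture: f/5.6 → f/6.3 → f/7.1 — 2/3 stop narrower (darker).
Net change so far: 2 2/3 stops brighter. Offset with the ISO: 40000 → 32000 → 25600 → 20000 → 16000 → 12800 → 10000 → 8000 → 6400.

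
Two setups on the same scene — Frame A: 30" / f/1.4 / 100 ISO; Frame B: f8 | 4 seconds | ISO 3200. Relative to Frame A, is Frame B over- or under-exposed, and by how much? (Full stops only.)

Aperture: f/1.4 → f/2 → f/2.8 → f/4 → f/5.6 → f/8 — 5 stops smaller aperture (darker).
Shutter speed: 30 → 15 → 8 → 4 — 3 stops faster (darker).
ISO: 100 → 200 → 400 → 800 → 1600 → 3200 — 5 stops higher (brighter).
Net: −5 −3 +5 = −3 stops.

3 stops darker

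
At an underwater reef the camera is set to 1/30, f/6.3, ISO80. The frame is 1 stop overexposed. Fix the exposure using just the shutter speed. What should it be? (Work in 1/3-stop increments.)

1/60s

Overexposed by 1 stop → need 1 stop darker.
Shutter speed: 1/30 → 1/40 → 1/50 → 1/60.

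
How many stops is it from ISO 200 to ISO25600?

200 → 400 → 800 → 1600 → 3200 → 6400 → 12800 → 25600 — count the steps: 7 stops.

7 stops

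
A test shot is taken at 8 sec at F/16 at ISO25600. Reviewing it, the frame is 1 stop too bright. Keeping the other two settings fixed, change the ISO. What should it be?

ISO 12800

Overexposed by 1 stop → need 1 stop darker.
ISO: 25600 → 12800.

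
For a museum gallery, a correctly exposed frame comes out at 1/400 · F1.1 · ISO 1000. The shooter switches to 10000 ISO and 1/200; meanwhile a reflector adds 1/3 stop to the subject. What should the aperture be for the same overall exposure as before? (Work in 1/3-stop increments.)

Scene light: 1/3 stop brighter.
ISO: 1000 → 1250 → 1600 → 2000 → 2500 → 3200 → 4000 → 5000 → 6400 → 8000 → 10000 — 3 1/3 stops higher (brighter).
Shutter speed: 1/400 → 1/320 → 1/250 → 1/200 — 1 stop longer (brighter).
Net so far: 4 2/3 stops brighter. Aperture: f/1.1 → f/1.2 → f/1.4 → f/1.6 → f/1.8 → f/2 → f/2.2 → f/2.5 → f/2.8 → f/3.2 → f/3.5 → f/4 → f/4.5 → f/5 → f/5.6.

f/5.6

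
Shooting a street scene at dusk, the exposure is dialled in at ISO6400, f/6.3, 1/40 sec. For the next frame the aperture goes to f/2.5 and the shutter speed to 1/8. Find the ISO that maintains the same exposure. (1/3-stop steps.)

Aperture: f/6.3 → f/5.6 → f/5 → f/4.5 → f/4 → f/3.5 → f/3.2 → f/2.8 → f/2.5 — 2 2/3 stops opened up (brighter).
Shutter speed: 1/40 → 1/30 → 1/25 → 1/20 → 1/15 → 1/13 → 1/10 → 1/8 — 2 1/3 stops longer (brighter).
Net change so far: 5 stops brighter. Offset with the ISO: 6400 → 5000 → 4000 → 3200 → 2500 → 2000 → 1600 → 1250 → 1000 → 800 → 640 → 500 → 400 → 320 → 250 → 200.

ISO 200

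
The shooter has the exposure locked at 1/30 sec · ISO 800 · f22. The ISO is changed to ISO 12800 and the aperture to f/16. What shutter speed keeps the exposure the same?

1/1000s

ISO: 800 → 1600 → 3200 → 6400 → 12800 — 4 stops raised (brighter).
Aperture: f/22 → f/16 — 1 stop wider (brighter).
Net change so far: 5 stops brighter. Offset with the shutter speed: 1/30 → 1/60 → 1/125 → 1/250 → 1/500 → 1/1000.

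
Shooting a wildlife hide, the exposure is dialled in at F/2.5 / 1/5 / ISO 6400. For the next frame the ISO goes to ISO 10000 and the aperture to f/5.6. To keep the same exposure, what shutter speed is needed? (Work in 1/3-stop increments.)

0.6 s

ISO: 6400 → 8000 → 10000 — 2/3 stop higher (brighter).
Aperture: f/2.5 → f/2.8 → f/3.2 → f/3.5 → f/4 → f/4.5 → f/5 → f/5.6 — 2 1/3 stops narrower (darker).
Net change so far: 1 2/3 stops darker. Offset with the shutter speed: 1/5 → 1/4 → 0.3 → 0.4 → 0.5 → 0.6.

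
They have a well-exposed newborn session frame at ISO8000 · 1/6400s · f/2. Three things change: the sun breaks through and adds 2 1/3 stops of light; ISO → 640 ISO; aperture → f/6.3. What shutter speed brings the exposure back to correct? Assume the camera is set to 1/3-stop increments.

1/250s

Scene light: 2 1/3 stops brighter.
ISO: 8000 → 6400 → 5000 → 4000 → 3200 → 2500 → 2000 → 1600 → 1250 → 1000 → 800 → 640 — 3 2/3 stops dropped (darker).
Aperture: f/2 → f/2.2 → f/2.5 → f/2.8 → f/3.2 → f/3.5 → f/4 → f/4.5 → f/5 → f/5.6 → f/6.3 — 3 1/3 stops stopped down (darker).
Net so far: 4 2/3 stops darker. Shutter speed: 1/6400 → 1/5000 → 1/4000 → 1/3200 → 1/2500 → 1/2000 → 1/1600 → 1/1250 → 1/1000 → 1/800 → 1/640 → 1/500 → 1/400 → 1/320 → 1/250.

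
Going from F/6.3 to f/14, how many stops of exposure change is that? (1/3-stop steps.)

f/6.3 → f/7.1 → f/8 → f/9 → f/10 → f/11 → f/13 → f/14 — count the steps: 7 third-stops = 2 1/3 stops.

2 1/3 stops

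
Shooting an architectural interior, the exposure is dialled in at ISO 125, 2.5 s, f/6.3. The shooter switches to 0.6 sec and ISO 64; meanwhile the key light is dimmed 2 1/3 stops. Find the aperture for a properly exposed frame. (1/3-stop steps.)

f/1.0

Scene light: 2 1/3 stops darker.
Shutter speed: 2.5 → 2 → 1.6 → 1.3 → 1 → 0.8 → 0.6 — 2 stops faster (darker).
ISO: 125 → 100 → 80 → 64 — 1 stop lower (darker).
Net so far: 5 1/3 stops darker. Aperture: f/6.3 → f/5.6 → f/5 → f/4.5 → f/4 → f/3.5 → f/3.2 → f/2.8 → f/2.5 → f/2.2 → f/2 → f/1.8 → f/1.6 → f/1.4 → f/1.2 → f/1.1 → f/1.0.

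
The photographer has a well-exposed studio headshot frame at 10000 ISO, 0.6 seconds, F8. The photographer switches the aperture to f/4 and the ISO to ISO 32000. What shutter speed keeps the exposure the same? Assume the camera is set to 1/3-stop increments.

Aperture: f/8 → f/7.1 → f/6.3 → f/5.6 → f/5 → f/4.5 → f/4 — 2 stops wider (brighter).
ISO: 10000 → 12800 → 16000 → 20000 → 25600 → 32000 — 1 2/3 stops raised (brighter).
Net change so far: 3 2/3 stops brighter. Offset with the shutter speed: 0.6 → 0.5 → 0.4 → 0.3 → 1/4 → 1/5 → 1/6 → 1/8 → 1/10 → 1/13 → 1/15 → 1/20.

1/20s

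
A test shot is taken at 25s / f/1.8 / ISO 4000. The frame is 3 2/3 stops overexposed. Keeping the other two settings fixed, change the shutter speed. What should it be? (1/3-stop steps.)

2 s

Overexposed by 3 2/3 stops → need 3 2/3 stops darker.
Shutter speed: 25 → 20 → 15 → 13 → 10 → 8 → 6 → 5 → 4 → 3.2 → 2.5 → 2.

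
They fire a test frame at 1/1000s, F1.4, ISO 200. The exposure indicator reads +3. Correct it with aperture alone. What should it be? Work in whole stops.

f/4

Overexposed by 3 stops → need 3 stops darker.
Aperture: f/1.4 → f/2 → f/2.8 → f/4.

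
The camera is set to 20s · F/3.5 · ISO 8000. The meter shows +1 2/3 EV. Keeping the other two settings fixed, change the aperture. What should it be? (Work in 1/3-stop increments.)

Overexposed by 1 2/3 stops → need 1 2/3 stops darker.
Aperture: f/3.5 → f/4 → f/4.5 → f/5 → f/5.6 → f/6.3.

f/6.3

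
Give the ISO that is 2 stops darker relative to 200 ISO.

ISO 50

ISO: 200 → 100 → 50 — 2 stops lower (darker).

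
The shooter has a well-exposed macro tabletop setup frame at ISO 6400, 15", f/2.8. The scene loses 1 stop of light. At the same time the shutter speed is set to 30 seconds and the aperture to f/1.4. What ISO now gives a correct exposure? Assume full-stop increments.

ISO 1600

Scene light: 1 stop darker.
Shutter speed: 15 → 30 — 1 stop longer (brighter).
Aperture: f/2.8 → f/2 → f/1.4 — 2 stops wider (brighter).
Net so far: 2 stops brighter. ISO: 6400 → 3200 → 1600.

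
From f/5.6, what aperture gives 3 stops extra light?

f/2

Aperture: f/5.6 → f/4 → f/2.8 → f/2 — 3 stops opened up (brighter).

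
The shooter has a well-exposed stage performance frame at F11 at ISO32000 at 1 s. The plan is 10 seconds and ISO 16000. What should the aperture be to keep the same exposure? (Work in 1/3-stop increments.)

Shutter speed: 1 → 1.3 → 1.6 → 2 → 2.5 → 3.2 → 4 → 5 → 6 → 8 → 10 — 3 1/3 stops longer (brighter).
ISO: 32000 → 25600 → 20000 → 16000 — 1 stop dropped (darker).
Net change so far: 2 1/3 stops brighter. Offset with the aperture: f/11 → f/13 → f/14 → f/16 → f/18 → f/20 → f/22 → f/25.

f/25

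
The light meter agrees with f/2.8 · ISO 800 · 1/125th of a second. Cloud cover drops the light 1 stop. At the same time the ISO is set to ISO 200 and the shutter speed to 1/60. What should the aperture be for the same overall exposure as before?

Scene light: 1 stop darker.
ISO: 800 → 400 → 200 — 2 stops dropped (darker).
Shutter speed: 1/125 → 1/60 — 1 stop longer (brighter).
Net so far: 2 stops darker. Aperture: f/2.8 → f/2 → f/1.4.

f/1.4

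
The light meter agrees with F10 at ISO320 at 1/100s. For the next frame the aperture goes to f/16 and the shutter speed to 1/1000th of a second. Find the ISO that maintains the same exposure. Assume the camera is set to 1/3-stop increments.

Aperture: f/10 → f/11 → f/13 → f/14 → f/16 — 1 1/3 stops narrower (darker).
Shutter speed: 1/100 → 1/125 → 1/160 → 1/200 → 1/250 → 1/320 → 1/400 → 1/500 → 1/640 → 1/800 → 1/1000 — 3 1/3 stops shorter (darker).
Net change so far: 4 2/3 stops darker. Offset with the ISO: 320 → 400 → 500 → 640 → 800 → 1000 → 1250 → 1600 → 2000 → 2500 → 3200 → 4000 → 5000 → 6400 → 8000.

ISO 8000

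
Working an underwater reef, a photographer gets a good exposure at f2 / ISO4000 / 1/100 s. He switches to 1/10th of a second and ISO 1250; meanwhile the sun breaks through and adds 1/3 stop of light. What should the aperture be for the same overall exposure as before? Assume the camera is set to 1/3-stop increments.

Scene light: 1/3 stop brighter.
Shutter speed: 1/100 → 1/80 → 1/60 → 1/50 → 1/40 → 1/30 → 1/25 → 1/20 → 1/15 → 1/13 → 1/10 — 3 1/3 stops longer (brighter).
ISO: 4000 → 3200 → 2500 → 2000 → 1600 → 1250 — 1 2/3 stops dropped (darker).
Net so far: 2 stops brighter. Aperture: f/2 → f/2.2 → f/2.5 → f/2.8 → f/3.2 → f/3.5 → f/4.

f/4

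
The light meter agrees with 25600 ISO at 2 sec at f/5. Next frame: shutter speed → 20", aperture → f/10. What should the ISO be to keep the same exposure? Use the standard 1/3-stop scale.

Shutter speed: 2 → 2.5 → 3.2 → 4 → 5 → 6 → 8 → 10 → 13 → 15 → 20 — 3 1/3 stops longer (brighter).
Aperture: f/5 → f/5.6 → f/6.3 → f/7.1 → f/8 → f/9 → f/10 — 2 stops smaller aperture (darker).
Net change so far: 1 1/3 stops brighter. Offset with the ISO: 25600 → 20000 → 16000 → 12800 → 10000.

ISO 10000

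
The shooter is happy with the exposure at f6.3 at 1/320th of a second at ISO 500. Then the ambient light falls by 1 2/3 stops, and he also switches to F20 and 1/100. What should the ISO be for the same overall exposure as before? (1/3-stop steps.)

ISO 5000

Scene light: 1 2/3 stops darker.
Aperture: f/6.3 → f/7.1 → f/8 → f/9 → f/10 → f/11 → f/13 → f/14 → f/16 → f/18 → f/20 — 3 1/3 stops stopped down (darker).
Shutter speed: 1/320 → 1/250 → 1/200 → 1/160 → 1/125 → 1/100 — 1 2/3 stops slower (brighter).
Net so far: 3 1/3 stops darker. ISO: 500 → 640 → 800 → 1000 → 1250 → 1600 → 2000 → 2500 → 3200 → 4000 → 5000.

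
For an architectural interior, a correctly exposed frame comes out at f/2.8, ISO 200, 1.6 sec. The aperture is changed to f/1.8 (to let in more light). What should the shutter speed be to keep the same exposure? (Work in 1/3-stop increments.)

Aperture: f/2.8 → f/2.5 → f/2.2 → f/2 → f/1.8 — 1 1/3 stops larger aperture (brighter).
Need 1 1/3 stops darker from the shutter speed: 1.6 → 1.3 → 1 → 0.8 → 0.6.

0.6 s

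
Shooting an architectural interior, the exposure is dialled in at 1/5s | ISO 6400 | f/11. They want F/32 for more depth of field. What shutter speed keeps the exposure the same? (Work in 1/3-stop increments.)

Aperture: f/11 → f/13 → f/14 → f/16 → f/18 → f/20 → f/22 → f/25 → f/29 → f/32 — 3 stops smaller aperture (darker).
Need 3 stops brighter from the shutter speed: 1/5 → 1/4 → 0.3 → 0.4 → 0.5 → 0.6 → 0.8 → 1 → 1.3 → 1.6.

1.6 s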